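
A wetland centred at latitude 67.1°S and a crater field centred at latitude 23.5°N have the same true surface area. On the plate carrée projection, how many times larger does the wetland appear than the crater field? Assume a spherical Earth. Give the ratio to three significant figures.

In the plate carrée (x = Rλ, y = Rφ), meridians are true-scale (h = 1) and parallels are stretched by k = sec φ.
Areal scale at 67.1°: h·k = 1.000 × 2.570 = 2.570.
Areal scale at 23.5°: h·k = 1.000 × 1.090 = 1.090.
Ratio = 2.570/1.090 ≈ 2.36.

2.36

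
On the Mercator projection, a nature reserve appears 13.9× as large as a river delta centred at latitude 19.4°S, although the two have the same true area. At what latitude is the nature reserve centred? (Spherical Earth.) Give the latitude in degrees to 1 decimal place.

On Mercator, (apparent₁)/(apparent₂) = sec²φ₁ / sec²φ₂ when true areas are equal.
cos²φ₂ / cos²φ₁ = 13.9  ⇒  cos φ₁ = cos 19.4° / √13.9 = 0.9432/3.728 = 0.2530.
φ₁ = arccos(0.2530) ≈ 75.3°.

75.3°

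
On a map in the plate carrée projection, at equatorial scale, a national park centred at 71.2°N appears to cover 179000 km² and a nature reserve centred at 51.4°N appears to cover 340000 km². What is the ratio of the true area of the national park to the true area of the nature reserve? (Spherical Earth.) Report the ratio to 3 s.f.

0.272

Plate carrée has h = 1 and k = sec φ, giving areal scale sec φ; true area = (apparent area) · cos φ.
True area of national park: 179000 × cos(71.2°) = 179000 × 0.3223 = 57690 km².
True area of nature reserve: 340000 × cos(51.4°) = 340000 × 0.6239 = 212100 km².
Ratio = 57690 / 212100 ≈ 0.272.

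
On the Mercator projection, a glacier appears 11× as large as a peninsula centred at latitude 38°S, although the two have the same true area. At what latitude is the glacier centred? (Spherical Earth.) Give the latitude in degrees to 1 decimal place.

76.3°

Mercator areal scale is sec²φ, so apparent-area ratio = sec²φ₁ / sec²φ₂ = cos²φ₂ / cos²φ₁.
cos²φ₂ / cos²φ₁ = 11  ⇒  cos φ₁ = cos 38° / √11 = 0.7880/3.317 = 0.2376.
φ₁ = arccos(0.2376) ≈ 76.3°.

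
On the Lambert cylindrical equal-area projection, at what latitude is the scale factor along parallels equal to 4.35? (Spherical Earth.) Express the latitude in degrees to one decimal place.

76.7°

The Lambert cylindrical equal-area projection is the cylindrical equal-area projection with its standard parallel at the equator (φ₀ = 0). For cylindrical equal-area with standard parallel φ₀, h = cos φ / cos φ₀ and k = cos φ₀ / cos φ, so h·k = 1.
k = cos φ₀ / cos φ = 4.35  ⇒  cos φ = cos 0° / 4.35 = 0.2299.
φ = arccos(0.2299) ≈ 76.7°.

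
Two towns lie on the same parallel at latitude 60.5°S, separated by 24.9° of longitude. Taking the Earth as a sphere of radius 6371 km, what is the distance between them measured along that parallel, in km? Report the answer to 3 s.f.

Arc length along a parallel = R cos φ · Δλ (with Δλ in radians).
= 6371 × cos 60.5° × (24.9° × π/180) = 6371 × 0.4924 × 0.4346 ≈ 1360 km.

1360 km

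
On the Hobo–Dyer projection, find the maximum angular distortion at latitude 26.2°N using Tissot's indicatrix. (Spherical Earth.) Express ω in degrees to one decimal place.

14.1°

Hobo–Dyer is a cylindrical equal-area projection with standard parallels at ±37.5°. Cylindrical equal-area (φ₀ = 37.5°): h = cos φ / cos 37.5° along meridians, k = cos 37.5° / cos φ along parallels; h·k = 1.
At 26.2°: h = 1.131, k = 0.8842; principal scales a = 1.131, b = 0.8842.
sin(ω/2) = (a − b)/(a + b) = 0.2468/2.015 = 0.1225, so ω = 2 arcsin(0.1225) ≈ 14.1°.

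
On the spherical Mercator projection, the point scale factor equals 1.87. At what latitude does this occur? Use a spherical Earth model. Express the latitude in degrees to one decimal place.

Mercator scale is k = sec φ = 1/cos φ.
1/cos φ = 1.87  ⇒  cos φ = 0.5348  ⇒  φ = arccos(0.5348) ≈ 57.7°.

57.7°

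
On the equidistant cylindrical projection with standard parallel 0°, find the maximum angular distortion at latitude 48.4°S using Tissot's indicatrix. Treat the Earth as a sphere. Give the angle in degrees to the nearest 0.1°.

23.3°

For the equirectangular projection with φ₀ = 0 (plate carrée), h = 1 along meridians and k = sec φ along parallels.
At 48.4°: h = 1.000, k = 1.506; principal scales a = 1.506, b = 1.000.
sin(ω/2) = (a − b)/(a + b) = 0.5062/2.506 = 0.2020, so ω = 2 arcsin(0.2020) ≈ 23.3°.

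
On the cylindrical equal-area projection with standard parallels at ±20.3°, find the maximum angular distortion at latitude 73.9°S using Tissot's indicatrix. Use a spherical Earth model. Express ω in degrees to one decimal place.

For cylindrical equal-area with standard parallel φ₀, h = cos φ / cos φ₀ and k = cos φ₀ / cos φ, so h·k = 1.
At 73.9°: h = 0.2957, k = 3.382; principal scales a = 3.382, b = 0.2957.
sin(ω/2) = (a − b)/(a + b) = 3.086/3.678 = 0.8392, so ω = 2 arcsin(0.8392) ≈ 114.1°.

114.1°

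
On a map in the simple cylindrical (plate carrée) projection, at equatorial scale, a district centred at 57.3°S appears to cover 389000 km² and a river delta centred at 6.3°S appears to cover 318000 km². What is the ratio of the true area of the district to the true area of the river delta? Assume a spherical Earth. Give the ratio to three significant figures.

0.665

On the plate carrée, areal scale = h·k = 1 × sec φ, so true area = apparent × cos φ.
True area of district: 389000 × cos(57.3°) = 389000 × 0.5402 = 210200 km².
True area of river delta: 318000 × cos(6.3°) = 318000 × 0.9940 = 316100 km².
Ratio = 210200 / 316100 ≈ 0.665.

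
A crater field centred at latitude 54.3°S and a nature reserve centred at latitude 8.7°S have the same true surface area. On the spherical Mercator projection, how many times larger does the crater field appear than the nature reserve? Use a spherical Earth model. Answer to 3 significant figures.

2.87

On Mercator, area is exaggerated by sec²φ = 1/cos²φ.
At 54.3°: sec²(54.3°) = 1/0.5835² = 2.937.
At 8.7°: sec²(8.7°) = 1/0.9885² = 1.023.
Ratio = 2.937/1.023 = cos²(8.7°)/cos²(54.3°) ≈ 2.87.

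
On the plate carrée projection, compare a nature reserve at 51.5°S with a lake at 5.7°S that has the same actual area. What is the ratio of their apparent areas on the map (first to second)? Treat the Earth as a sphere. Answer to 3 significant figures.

1.60

In the plate carrée (x = Rλ, y = Rφ), meridians are true-scale (h = 1) and parallels are stretched by k = sec φ.
Areal scale at 51.5°: h·k = 1.000 × 1.606 = 1.606.
Areal scale at 5.7°: h·k = 1.000 × 1.005 = 1.005.
Ratio = 1.606/1.005 ≈ 1.60.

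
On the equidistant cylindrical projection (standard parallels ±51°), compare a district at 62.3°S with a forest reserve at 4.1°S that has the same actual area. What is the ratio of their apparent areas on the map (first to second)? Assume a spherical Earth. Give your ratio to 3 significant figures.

2.15

The equidistant cylindrical projection with φ₀ = 51° has h = 1 (meridians true) and k = cos φ₀ / cos φ along parallels.
Areal scale at 62.3°: h·k = 1.000 × 1.354 = 1.354.
Areal scale at 4.1°: h·k = 1.000 × 0.6309 = 0.6309.
Ratio = 1.354/0.6309 ≈ 2.15.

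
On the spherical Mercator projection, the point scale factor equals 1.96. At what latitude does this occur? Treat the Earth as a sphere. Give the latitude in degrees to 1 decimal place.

Mercator scale is k = sec φ = 1/cos φ.
1/cos φ = 1.96  ⇒  cos φ = 0.5102  ⇒  φ = arccos(0.5102) ≈ 59.3°.

59.3°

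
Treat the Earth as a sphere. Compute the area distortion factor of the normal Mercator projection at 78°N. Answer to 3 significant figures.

For Mercator, h = k = sec φ (a conformal cylindrical projection has a single point scale, 1/cos φ).
Areal scale = k² = sec²φ = 1/cos²(78°) = 1/0.2079² = 23.13.

23.1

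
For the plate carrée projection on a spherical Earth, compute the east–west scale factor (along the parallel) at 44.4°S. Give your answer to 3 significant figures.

For the equirectangular projection with φ₀ = 0 (plate carrée), h = 1 along meridians and k = sec φ along parallels.
k = 1/cos 44.4° = 1/0.7145 = 1.400.

1.40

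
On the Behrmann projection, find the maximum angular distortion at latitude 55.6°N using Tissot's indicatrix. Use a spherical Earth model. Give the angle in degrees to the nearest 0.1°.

The Behrmann projection is cylindrical equal-area with φ₀ = 30°. Cylindrical equal-area (φ₀ = 30°): h = cos φ / cos 30° along meridians, k = cos 30° / cos φ along parallels; h·k = 1.
At 55.6°: h = 0.6524, k = 1.533; principal scales a = 1.533, b = 0.6524.
sin(ω/2) = (a − b)/(a + b) = 0.8805/2.185 = 0.4029, so ω = 2 arcsin(0.4029) ≈ 47.5°.

47.5°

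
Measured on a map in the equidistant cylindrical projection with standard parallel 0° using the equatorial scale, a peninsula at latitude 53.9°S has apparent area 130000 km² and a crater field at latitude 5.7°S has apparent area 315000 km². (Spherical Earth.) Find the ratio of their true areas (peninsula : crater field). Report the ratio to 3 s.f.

On the plate carrée, areal scale = h·k = 1 × sec φ, so true area = apparent × cos φ.
True area of peninsula: 130000 × cos(53.9°) = 130000 × 0.5892 = 76600 km².
True area of crater field: 315000 × cos(5.7°) = 315000 × 0.9951 = 313400 km².
Ratio = 76600 / 313400 ≈ 0.244.

0.244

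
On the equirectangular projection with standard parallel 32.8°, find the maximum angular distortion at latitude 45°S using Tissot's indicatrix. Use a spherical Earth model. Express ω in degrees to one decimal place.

9.9°

With standard parallel φ₀ = 32.8°, the equirectangular projection gives x = Rλ cos φ₀, y = Rφ, so h = 1 and k = cos 32.8° / cos φ.
At 45°: h = 1.000, k = 1.189; principal scales a = 1.189, b = 1.000.
sin(ω/2) = (a − b)/(a + b) = 0.1887/2.189 = 0.08623, so ω = 2 arcsin(0.08623) ≈ 9.9°.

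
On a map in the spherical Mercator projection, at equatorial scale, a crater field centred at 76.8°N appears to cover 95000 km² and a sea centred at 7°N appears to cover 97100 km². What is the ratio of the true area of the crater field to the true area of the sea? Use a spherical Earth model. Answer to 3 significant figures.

Mercator's areal exaggeration is sec²φ; hence true area = (apparent area) · cos²φ.
True area of crater field: 95000 × cos²(76.8°) = 95000 × 0.05214 = 4954 km².
True area of sea: 97100 × cos²(7°) = 97100 × 0.9851 = 95660 km².
Ratio = 4954 / 95660 ≈ 0.0518.

0.0518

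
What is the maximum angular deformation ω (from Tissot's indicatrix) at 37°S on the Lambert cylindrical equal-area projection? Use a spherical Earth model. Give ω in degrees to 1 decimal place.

25.6°

The Lambert cylindrical equal-area projection is the cylindrical equal-area projection with its standard parallel at the equator (φ₀ = 0). Cylindrical equal-area (φ₀ = 0°): h = cos φ / cos 0° along meridians, k = cos 0° / cos φ along parallels; h·k = 1.
At 37°: h = 0.7986, k = 1.252; principal scales a = 1.252, b = 0.7986.
sin(ω/2) = (a − b)/(a + b) = 0.4535/2.051 = 0.2211, so ω = 2 arcsin(0.2211) ≈ 25.6°.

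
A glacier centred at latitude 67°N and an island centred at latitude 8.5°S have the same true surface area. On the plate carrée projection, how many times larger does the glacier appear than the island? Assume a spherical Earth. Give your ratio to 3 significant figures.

2.53

In the plate carrée (x = Rλ, y = Rφ), meridians are true-scale (h = 1) and parallels are stretched by k = sec φ.
Areal scale at 67°: h·k = 1.000 × 2.559 = 2.559.
Areal scale at 8.5°: h·k = 1.000 × 1.011 = 1.011.
Ratio = 2.559/1.011 ≈ 2.53.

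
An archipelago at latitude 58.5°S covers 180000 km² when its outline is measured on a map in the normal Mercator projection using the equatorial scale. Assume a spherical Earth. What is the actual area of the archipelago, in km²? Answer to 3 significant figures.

49100 km²

Mercator is conformal, so the point scale is isotropic: h = k = sec φ = 1/cos φ.
Areal scale = k² = sec²φ = 1/cos²(58.5°) = 1/0.5225² = 3.663.
True area = apparent / (areal scale) = 180000 / 3.663 ≈ 49100 km².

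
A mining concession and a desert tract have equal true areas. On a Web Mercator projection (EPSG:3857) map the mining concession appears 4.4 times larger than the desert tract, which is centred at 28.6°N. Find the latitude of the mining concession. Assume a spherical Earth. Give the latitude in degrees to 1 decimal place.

65.3°

For equal true areas on Mercator, apparent areas scale as sec²φ, so the ratio is cos²φ₂ / cos²φ₁.
cos²φ₂ / cos²φ₁ = 4.4  ⇒  cos φ₁ = cos 28.6° / √4.4 = 0.8780/2.098 = 0.4186.
φ₁ = arccos(0.4186) ≈ 65.3°.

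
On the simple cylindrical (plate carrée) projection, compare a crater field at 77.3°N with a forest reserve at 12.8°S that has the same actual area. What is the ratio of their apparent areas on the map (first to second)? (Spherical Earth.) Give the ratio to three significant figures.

4.44

Plate carrée maps x = Rλ, y = Rφ. The meridian scale is h = 1 and the parallel scale is k = 1/cos φ = sec φ.
Areal scale at 77.3°: h·k = 1.000 × 4.549 = 4.549.
Areal scale at 12.8°: h·k = 1.000 × 1.025 = 1.025.
Ratio = 4.549/1.025 ≈ 4.44.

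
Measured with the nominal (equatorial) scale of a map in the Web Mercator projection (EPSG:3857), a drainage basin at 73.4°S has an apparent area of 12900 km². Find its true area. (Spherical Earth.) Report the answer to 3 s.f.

Mercator is conformal, so the point scale is isotropic: h = k = sec φ = 1/cos φ.
Areal scale = k² = sec²φ = 1/cos²(73.4°) = 1/0.2857² = 12.25.
True area = apparent / (areal scale) = 12900 / 12.25 ≈ 1050 km².

1050 km²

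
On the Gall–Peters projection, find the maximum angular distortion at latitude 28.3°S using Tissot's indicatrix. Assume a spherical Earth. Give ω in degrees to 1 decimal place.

24.9°

The Gall–Peters projection is cylindrical equal-area with φ₀ = 45°. For cylindrical equal-area with standard parallel φ₀, h = cos φ / cos φ₀ and k = cos φ₀ / cos φ, so h·k = 1.
At 28.3°: h = 1.245, k = 0.8031; principal scales a = 1.245, b = 0.8031.
sin(ω/2) = (a − b)/(a + b) = 0.4421/2.048 = 0.2158, so ω = 2 arcsin(0.2158) ≈ 24.9°.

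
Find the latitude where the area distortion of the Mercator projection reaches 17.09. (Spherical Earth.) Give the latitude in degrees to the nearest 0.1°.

Mercator areal scale is sec²φ.
sec²φ = 17.09  ⇒  cos²φ = 0.05851  ⇒  cos φ = 0.2419.
φ = arccos(0.2419) ≈ 76.0°.

76.0°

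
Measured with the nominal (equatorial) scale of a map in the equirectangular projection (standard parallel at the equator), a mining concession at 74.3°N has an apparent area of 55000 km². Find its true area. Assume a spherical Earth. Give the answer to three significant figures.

14900 km²

For the equirectangular projection with φ₀ = 0 (plate carrée), h = 1 along meridians and k = sec φ along parallels.
Areal scale = h·k = 1 × sec φ; at 74.3°, h = 1.000, k = 3.695, so h·k = 3.695.
True area = apparent / (areal scale) = 55000 / 3.695 ≈ 14900 km².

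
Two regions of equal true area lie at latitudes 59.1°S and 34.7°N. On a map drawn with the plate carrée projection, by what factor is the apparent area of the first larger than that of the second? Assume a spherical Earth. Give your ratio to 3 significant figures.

1.60

In the plate carrée (x = Rλ, y = Rφ), meridians are true-scale (h = 1) and parallels are stretched by k = sec φ.
Areal scale at 59.1°: h·k = 1.000 × 1.947 = 1.947.
Areal scale at 34.7°: h·k = 1.000 × 1.216 = 1.216.
Ratio = 1.947/1.216 ≈ 1.60.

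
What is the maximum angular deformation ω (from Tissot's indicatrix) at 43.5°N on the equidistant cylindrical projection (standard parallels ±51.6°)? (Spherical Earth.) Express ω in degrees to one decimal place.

The equidistant cylindrical projection with φ₀ = 51.6° has h = 1 (meridians true) and k = cos φ₀ / cos φ along parallels.
At 43.5°: h = 1.000, k = 0.8563; principal scales a = 1.000, b = 0.8563.
sin(ω/2) = (a − b)/(a + b) = 0.1437/1.856 = 0.07740, so ω = 2 arcsin(0.07740) ≈ 8.9°.

8.9°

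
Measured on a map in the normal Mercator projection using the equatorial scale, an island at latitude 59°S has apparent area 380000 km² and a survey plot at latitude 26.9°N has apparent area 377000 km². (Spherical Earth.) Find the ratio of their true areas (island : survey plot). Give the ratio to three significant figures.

0.336

On Mercator the areal scale is sec²φ, so true area = apparent × cos²φ.
True area of island: 380000 × cos²(59°) = 380000 × 0.2653 = 100800 km².
True area of survey plot: 377000 × cos²(26.9°) = 377000 × 0.7953 = 299800 km².
Ratio = 100800 / 299800 ≈ 0.336.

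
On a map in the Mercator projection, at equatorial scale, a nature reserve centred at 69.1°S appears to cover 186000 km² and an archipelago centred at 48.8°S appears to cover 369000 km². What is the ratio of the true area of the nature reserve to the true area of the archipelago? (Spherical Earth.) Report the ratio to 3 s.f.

0.148

On Mercator the areal scale is sec²φ, so true area = apparent × cos²φ.
True area of nature reserve: 186000 × cos²(69.1°) = 186000 × 0.1273 = 23670 km².
True area of archipelago: 369000 × cos²(48.8°) = 369000 × 0.4339 = 160100 km².
Ratio = 23670 / 160100 ≈ 0.148.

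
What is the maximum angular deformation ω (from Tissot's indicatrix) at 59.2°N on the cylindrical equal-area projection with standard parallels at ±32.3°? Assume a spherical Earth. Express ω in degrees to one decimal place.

55.2°

A cylindrical equal-area projection with standard parallel φ₀ has meridian scale h = cos φ / cos φ₀ and parallel scale k = cos φ₀ / cos φ (so areas are preserved, h·k = 1).
At 59.2°: h = 0.6058, k = 1.651; principal scales a = 1.651, b = 0.6058.
sin(ω/2) = (a − b)/(a + b) = 1.045/2.257 = 0.4631, so ω = 2 arcsin(0.4631) ≈ 55.2°.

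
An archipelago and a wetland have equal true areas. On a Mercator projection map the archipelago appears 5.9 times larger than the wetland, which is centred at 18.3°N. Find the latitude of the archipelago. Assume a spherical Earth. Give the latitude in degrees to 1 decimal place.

67.0°

For equal true areas on Mercator, apparent areas scale as sec²φ, so the ratio is cos²φ₂ / cos²φ₁.
cos²φ₂ / cos²φ₁ = 5.9  ⇒  cos φ₁ = cos 18.3° / √5.9 = 0.9494/2.429 = 0.3909.
φ₁ = arccos(0.3909) ≈ 67.0°.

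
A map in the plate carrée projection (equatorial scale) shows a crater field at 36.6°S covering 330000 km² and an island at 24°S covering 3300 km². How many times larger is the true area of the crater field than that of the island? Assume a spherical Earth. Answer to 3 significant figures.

Plate carrée has h = 1 and k = sec φ, giving areal scale sec φ; true area = (apparent area) · cos φ.
True area of crater field: 330000 × cos(36.6°) = 330000 × 0.8028 = 264900 km².
True area of island: 3300 × cos(24°) = 3300 × 0.9135 = 3015 km².
Ratio = 264900 / 3015 ≈ 87.9.

87.9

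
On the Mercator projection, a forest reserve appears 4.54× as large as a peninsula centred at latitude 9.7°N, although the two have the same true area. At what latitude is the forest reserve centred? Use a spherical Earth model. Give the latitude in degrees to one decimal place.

62.4°

For equal true areas on Mercator, apparent areas scale as sec²φ, so the ratio is cos²φ₂ / cos²φ₁.
cos²φ₂ / cos²φ₁ = 4.54  ⇒  cos φ₁ = cos 9.7° / √4.54 = 0.9857/2.131 = 0.4626.
φ₁ = arccos(0.4626) ≈ 62.4°.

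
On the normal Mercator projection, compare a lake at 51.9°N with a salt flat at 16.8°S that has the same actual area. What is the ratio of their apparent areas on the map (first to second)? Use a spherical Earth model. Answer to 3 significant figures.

Mercator areal scale is sec²φ.
At 51.9°: sec²(51.9°) = 1/0.6170² = 2.627.
At 16.8°: sec²(16.8°) = 1/0.9573² = 1.091.
Ratio = 2.627/1.091 = cos²(16.8°)/cos²(51.9°) ≈ 2.41.

2.41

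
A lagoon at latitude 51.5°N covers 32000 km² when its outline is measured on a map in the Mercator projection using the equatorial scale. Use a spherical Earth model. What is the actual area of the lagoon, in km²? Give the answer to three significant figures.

For Mercator, h = k = sec φ (a conformal cylindrical projection has a single point scale, 1/cos φ).
Areal scale = k² = sec²φ = 1/cos²(51.5°) = 1/0.6225² = 2.580.
True area = apparent / (areal scale) = 32000 / 2.580 ≈ 12400 km².

12400 km²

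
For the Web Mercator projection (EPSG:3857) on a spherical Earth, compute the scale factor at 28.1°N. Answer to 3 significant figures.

The Mercator projection is conformal; its linear scale factor is the same in every direction and equals sec φ = 1/cos φ.
k = 1/cos 28.1° = 1/0.8821 = 1.134.

1.13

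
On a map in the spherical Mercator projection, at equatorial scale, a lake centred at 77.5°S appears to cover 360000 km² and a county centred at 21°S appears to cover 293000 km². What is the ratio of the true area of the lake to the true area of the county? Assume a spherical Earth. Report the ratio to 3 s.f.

On Mercator the areal scale is sec²φ, so true area = apparent × cos²φ.
True area of lake: 360000 × cos²(77.5°) = 360000 × 0.04685 = 16860 km².
True area of county: 293000 × cos²(21°) = 293000 × 0.8716 = 255400 km².
Ratio = 16860 / 255400 ≈ 0.0660.

0.0660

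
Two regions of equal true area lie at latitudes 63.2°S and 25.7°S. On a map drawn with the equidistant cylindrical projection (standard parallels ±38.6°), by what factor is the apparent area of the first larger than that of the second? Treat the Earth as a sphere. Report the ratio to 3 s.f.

With standard parallel φ₀ = 38.6°, the equirectangular projection gives x = Rλ cos φ₀, y = Rφ, so h = 1 and k = cos 38.6° / cos φ.
Areal scale at 63.2°: h·k = 1.000 × 1.733 = 1.733.
Areal scale at 25.7°: h·k = 1.000 × 0.8673 = 0.8673.
Ratio = 1.733/0.8673 ≈ 2.00.

2.00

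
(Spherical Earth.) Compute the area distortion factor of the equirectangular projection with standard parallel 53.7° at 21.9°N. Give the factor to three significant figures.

0.638

The equidistant cylindrical projection with φ₀ = 53.7° has h = 1 (meridians true) and k = cos φ₀ / cos φ along parallels.
Areal scale = h·k = 1 × cos φ₀ / cos φ; at 21.9°, h = 1.000, k = 0.6381, so h·k = 0.6381.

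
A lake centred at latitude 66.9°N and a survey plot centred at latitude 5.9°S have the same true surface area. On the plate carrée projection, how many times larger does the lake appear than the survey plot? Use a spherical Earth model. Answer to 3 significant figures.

2.54

Plate carrée maps x = Rλ, y = Rφ. The meridian scale is h = 1 and the parallel scale is k = 1/cos φ = sec φ.
Areal scale at 66.9°: h·k = 1.000 × 2.549 = 2.549.
Areal scale at 5.9°: h·k = 1.000 × 1.005 = 1.005.
Ratio = 2.549/1.005 ≈ 2.54.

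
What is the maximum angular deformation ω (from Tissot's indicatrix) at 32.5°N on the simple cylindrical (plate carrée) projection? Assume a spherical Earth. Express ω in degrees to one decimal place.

9.7°

For the equirectangular projection with φ₀ = 0 (plate carrée), h = 1 along meridians and k = sec φ along parallels.
At 32.5°: h = 1.000, k = 1.186; principal scales a = 1.186, b = 1.000.
sin(ω/2) = (a − b)/(a + b) = 0.1857/2.186 = 0.08496, so ω = 2 arcsin(0.08496) ≈ 9.7°.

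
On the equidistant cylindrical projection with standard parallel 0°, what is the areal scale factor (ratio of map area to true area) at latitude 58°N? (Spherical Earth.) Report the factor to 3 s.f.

1.89

For the equirectangular projection with φ₀ = 0 (plate carrée), h = 1 along meridians and k = sec φ along parallels.
Areal scale = h·k = 1 × sec φ; at 58°, h = 1.000, k = 1.887, so h·k = 1.887.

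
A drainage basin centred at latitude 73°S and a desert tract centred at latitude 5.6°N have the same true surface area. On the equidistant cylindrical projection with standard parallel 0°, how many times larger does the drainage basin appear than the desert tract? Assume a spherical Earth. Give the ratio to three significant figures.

3.40

Plate carrée maps x = Rλ, y = Rφ. The meridian scale is h = 1 and the parallel scale is k = 1/cos φ = sec φ.
Areal scale at 73°: h·k = 1.000 × 3.420 = 3.420.
Areal scale at 5.6°: h·k = 1.000 × 1.005 = 1.005.
Ratio = 3.420/1.005 ≈ 3.40.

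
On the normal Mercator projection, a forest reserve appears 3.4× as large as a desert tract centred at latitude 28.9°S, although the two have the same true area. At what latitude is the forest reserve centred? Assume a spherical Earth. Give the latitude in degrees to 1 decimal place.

For equal true areas on Mercator, apparent areas scale as sec²φ, so the ratio is cos²φ₂ / cos²φ₁.
cos²φ₂ / cos²φ₁ = 3.4  ⇒  cos φ₁ = cos 28.9° / √3.4 = 0.8755/1.844 = 0.4748.
φ₁ = arccos(0.4748) ≈ 61.7°.

61.7°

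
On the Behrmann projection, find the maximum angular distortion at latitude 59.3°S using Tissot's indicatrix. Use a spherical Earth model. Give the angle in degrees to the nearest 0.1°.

57.9°

The Behrmann projection is cylindrical equal-area with φ₀ = 30°. Cylindrical equal-area (φ₀ = 30°): h = cos φ / cos 30° along meridians, k = cos 30° / cos φ along parallels; h·k = 1.
At 59.3°: h = 0.5895, k = 1.696; principal scales a = 1.696, b = 0.5895.
sin(ω/2) = (a − b)/(a + b) = 1.107/2.286 = 0.4842, so ω = 2 arcsin(0.4842) ≈ 57.9°.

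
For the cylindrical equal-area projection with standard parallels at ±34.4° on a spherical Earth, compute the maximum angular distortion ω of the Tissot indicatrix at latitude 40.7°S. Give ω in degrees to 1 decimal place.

9.7°

A cylindrical equal-area projection with standard parallel φ₀ has meridian scale h = cos φ / cos φ₀ and parallel scale k = cos φ₀ / cos φ (so areas are preserved, h·k = 1).
At 40.7°: h = 0.9188, k = 1.088; principal scales a = 1.088, b = 0.9188.
sin(ω/2) = (a − b)/(a + b) = 0.1695/2.007 = 0.08446, so ω = 2 arcsin(0.08446) ≈ 9.7°.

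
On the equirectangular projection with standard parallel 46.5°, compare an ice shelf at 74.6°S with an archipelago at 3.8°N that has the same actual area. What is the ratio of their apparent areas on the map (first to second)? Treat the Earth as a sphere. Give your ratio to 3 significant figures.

3.76

In the equirectangular projection with standard parallel φ₀ = 46.5° (x = Rλ cos φ₀, y = Rφ), meridians are true-scale (h = 1) and the parallel scale is k = cos φ₀ / cos φ.
Areal scale at 74.6°: h·k = 1.000 × 2.592 = 2.592.
Areal scale at 3.8°: h·k = 1.000 × 0.6899 = 0.6899.
Ratio = 2.592/0.6899 ≈ 3.76.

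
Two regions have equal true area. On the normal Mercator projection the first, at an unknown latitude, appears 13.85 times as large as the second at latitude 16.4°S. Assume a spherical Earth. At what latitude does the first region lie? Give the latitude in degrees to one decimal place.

On Mercator, (apparent₁)/(apparent₂) = sec²φ₁ / sec²φ₂ when true areas are equal.
cos²φ₂ / cos²φ₁ = 13.85  ⇒  cos φ₁ = cos 16.4° / √13.85 = 0.9593/3.722 = 0.2578.
φ₁ = arccos(0.2578) ≈ 75.1°.

75.1°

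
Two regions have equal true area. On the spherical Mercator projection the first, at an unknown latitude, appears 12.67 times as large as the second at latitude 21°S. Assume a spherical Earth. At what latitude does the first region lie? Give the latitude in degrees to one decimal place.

74.8°

On Mercator, (apparent₁)/(apparent₂) = sec²φ₁ / sec²φ₂ when true areas are equal.
cos²φ₂ / cos²φ₁ = 12.67  ⇒  cos φ₁ = cos 21° / √12.67 = 0.9336/3.559 = 0.2623.
φ₁ = arccos(0.2623) ≈ 74.8°.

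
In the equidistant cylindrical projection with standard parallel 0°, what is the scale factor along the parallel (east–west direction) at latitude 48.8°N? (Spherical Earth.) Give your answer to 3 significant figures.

1.52

For the equirectangular projection with φ₀ = 0 (plate carrée), h = 1 along meridians and k = sec φ along parallels.
k = 1/cos 48.8° = 1/0.6587 = 1.518.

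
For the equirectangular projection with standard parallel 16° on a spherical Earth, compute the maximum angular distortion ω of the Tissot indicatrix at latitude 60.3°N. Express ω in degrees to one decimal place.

37.3°

The equidistant cylindrical projection with φ₀ = 16° has h = 1 (meridians true) and k = cos φ₀ / cos φ along parallels.
At 60.3°: h = 1.000, k = 1.940; principal scales a = 1.940, b = 1.000.
sin(ω/2) = (a − b)/(a + b) = 0.9401/2.940 = 0.3198, so ω = 2 arcsin(0.3198) ≈ 37.3°.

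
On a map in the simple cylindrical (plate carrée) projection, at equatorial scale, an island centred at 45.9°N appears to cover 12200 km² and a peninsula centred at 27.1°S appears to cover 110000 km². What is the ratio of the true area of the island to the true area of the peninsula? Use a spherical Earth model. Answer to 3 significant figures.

On the plate carrée, areal scale = h·k = 1 × sec φ, so true area = apparent × cos φ.
True area of island: 12200 × cos(45.9°) = 12200 × 0.6959 = 8490 km².
True area of peninsula: 110000 × cos(27.1°) = 110000 × 0.8902 = 97920 km².
Ratio = 8490 / 97920 ≈ 0.0867.

0.0867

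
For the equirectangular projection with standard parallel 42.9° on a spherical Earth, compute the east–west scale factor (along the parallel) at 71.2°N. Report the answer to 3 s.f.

2.27

The equidistant cylindrical projection with φ₀ = 42.9° has h = 1 (meridians true) and k = cos φ₀ / cos φ along parallels.
k = cos 42.9° / cos 71.2° = 0.7325/0.3223 = 2.273.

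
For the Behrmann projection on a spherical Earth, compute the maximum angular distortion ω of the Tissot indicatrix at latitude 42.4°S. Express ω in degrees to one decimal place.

The Behrmann projection is cylindrical equal-area with φ₀ = 30°. Cylindrical equal-area (φ₀ = 30°): h = cos φ / cos 30° along meridians, k = cos 30° / cos φ along parallels; h·k = 1.
At 42.4°: h = 0.8527, k = 1.173; principal scales a = 1.173, b = 0.8527.
sin(ω/2) = (a − b)/(a + b) = 0.3201/2.025 = 0.1580, so ω = 2 arcsin(0.1580) ≈ 18.2°.

18.2°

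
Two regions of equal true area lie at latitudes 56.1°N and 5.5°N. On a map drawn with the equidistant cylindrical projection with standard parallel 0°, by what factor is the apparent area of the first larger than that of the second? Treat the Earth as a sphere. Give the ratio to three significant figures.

1.78

Plate carrée maps x = Rλ, y = Rφ. The meridian scale is h = 1 and the parallel scale is k = 1/cos φ = sec φ.
Areal scale at 56.1°: h·k = 1.000 × 1.793 = 1.793.
Areal scale at 5.5°: h·k = 1.000 × 1.005 = 1.005.
Ratio = 1.793/1.005 ≈ 1.78.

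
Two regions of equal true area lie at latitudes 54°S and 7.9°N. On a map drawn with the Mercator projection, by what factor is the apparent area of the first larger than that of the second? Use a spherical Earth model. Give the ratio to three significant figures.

2.84

Mercator is conformal with k = sec φ, so areal scale = k² = sec²φ.
At 54°: sec²(54°) = 1/0.5878² = 2.894.
At 7.9°: sec²(7.9°) = 1/0.9905² = 1.019.
Ratio = 2.894/1.019 = cos²(7.9°)/cos²(54°) ≈ 2.84.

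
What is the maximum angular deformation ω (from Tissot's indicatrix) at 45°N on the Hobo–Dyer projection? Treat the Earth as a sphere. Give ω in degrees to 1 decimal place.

13.2°

Hobo–Dyer is a cylindrical equal-area projection with standard parallels at ±37.5°. For cylindrical equal-area with standard parallel φ₀, h = cos φ / cos φ₀ and k = cos φ₀ / cos φ, so h·k = 1.
At 45°: h = 0.8913, k = 1.122; principal scales a = 1.122, b = 0.8913.
sin(ω/2) = (a − b)/(a + b) = 0.2307/2.013 = 0.1146, so ω = 2 arcsin(0.1146) ≈ 13.2°.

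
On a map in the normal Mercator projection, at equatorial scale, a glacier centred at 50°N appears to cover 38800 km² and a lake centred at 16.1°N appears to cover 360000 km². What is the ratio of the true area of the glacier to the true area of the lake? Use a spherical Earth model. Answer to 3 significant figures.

Since Mercator area scale is 1/cos²φ, the true area equals the apparent area multiplied by cos²φ.
True area of glacier: 38800 × cos²(50°) = 38800 × 0.4132 = 16030 km².
True area of lake: 360000 × cos²(16.1°) = 360000 × 0.9231 = 332300 km².
Ratio = 16030 / 332300 ≈ 0.0482.

0.0482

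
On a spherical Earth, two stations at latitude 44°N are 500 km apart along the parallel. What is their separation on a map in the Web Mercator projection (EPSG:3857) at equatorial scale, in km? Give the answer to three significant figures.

For Mercator, h = k = sec φ (a conformal cylindrical projection has a single point scale, 1/cos φ).
Along the parallel, k = sec 44° = 1/0.7193 = 1.390.
Map distance = 500 × 1.390 ≈ 695 km.

695 km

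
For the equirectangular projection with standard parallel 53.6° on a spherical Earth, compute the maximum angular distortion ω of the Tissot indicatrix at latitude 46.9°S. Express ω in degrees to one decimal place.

8.1°

In the equirectangular projection with standard parallel φ₀ = 53.6° (x = Rλ cos φ₀, y = Rφ), meridians are true-scale (h = 1) and the parallel scale is k = cos φ₀ / cos φ.
At 46.9°: h = 1.000, k = 0.8685; principal scales a = 1.000, b = 0.8685.
sin(ω/2) = (a − b)/(a + b) = 0.1315/1.868 = 0.07038, so ω = 2 arcsin(0.07038) ≈ 8.1°.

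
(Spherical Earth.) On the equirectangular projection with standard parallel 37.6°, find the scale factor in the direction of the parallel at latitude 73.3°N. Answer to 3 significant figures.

With standard parallel φ₀ = 37.6°, the equirectangular projection gives x = Rλ cos φ₀, y = Rφ, so h = 1 and k = cos 37.6° / cos φ.
k = cos 37.6° / cos 73.3° = 0.7923/0.2874 = 2.757.

2.76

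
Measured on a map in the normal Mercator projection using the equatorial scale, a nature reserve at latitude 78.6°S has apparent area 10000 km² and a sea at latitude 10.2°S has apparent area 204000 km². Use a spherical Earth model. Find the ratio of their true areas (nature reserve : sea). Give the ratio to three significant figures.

On Mercator the areal scale is sec²φ, so true area = apparent × cos²φ.
True area of nature reserve: 10000 × cos²(78.6°) = 10000 × 0.03907 = 390.7 km².
True area of sea: 204000 × cos²(10.2°) = 204000 × 0.9686 = 197600 km².
Ratio = 390.7 / 197600 ≈ 0.00198.

0.00198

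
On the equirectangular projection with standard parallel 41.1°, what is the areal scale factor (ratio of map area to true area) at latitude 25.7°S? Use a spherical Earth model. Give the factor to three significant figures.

In the equirectangular projection with standard parallel φ₀ = 41.1° (x = Rλ cos φ₀, y = Rφ), meridians are true-scale (h = 1) and the parallel scale is k = cos φ₀ / cos φ.
Areal scale = h·k = 1 × cos φ₀ / cos φ; at 25.7°, h = 1.000, k = 0.8363, so h·k = 0.8363.

0.836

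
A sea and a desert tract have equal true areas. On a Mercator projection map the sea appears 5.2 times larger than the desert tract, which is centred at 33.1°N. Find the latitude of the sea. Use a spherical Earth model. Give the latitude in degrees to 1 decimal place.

For equal true areas on Mercator, apparent areas scale as sec²φ, so the ratio is cos²φ₂ / cos²φ₁.
cos²φ₂ / cos²φ₁ = 5.2  ⇒  cos φ₁ = cos 33.1° / √5.2 = 0.8377/2.280 = 0.3674.
φ₁ = arccos(0.3674) ≈ 68.4°.

68.4°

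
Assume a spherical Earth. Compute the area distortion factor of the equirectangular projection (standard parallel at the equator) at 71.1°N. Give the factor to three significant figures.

3.09

In the plate carrée (x = Rλ, y = Rφ), meridians are true-scale (h = 1) and parallels are stretched by k = sec φ.
Areal scale = h·k = 1 × sec φ; at 71.1°, h = 1.000, k = 3.087, so h·k = 3.087.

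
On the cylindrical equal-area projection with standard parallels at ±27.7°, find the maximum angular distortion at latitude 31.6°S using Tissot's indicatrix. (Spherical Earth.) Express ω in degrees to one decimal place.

For cylindrical equal-area with standard parallel φ₀, h = cos φ / cos φ₀ and k = cos φ₀ / cos φ, so h·k = 1.
At 31.6°: h = 0.9620, k = 1.040; principal scales a = 1.040, b = 0.9620.
sin(ω/2) = (a − b)/(a + b) = 0.07755/2.002 = 0.03875, so ω = 2 arcsin(0.03875) ≈ 4.4°.

4.4°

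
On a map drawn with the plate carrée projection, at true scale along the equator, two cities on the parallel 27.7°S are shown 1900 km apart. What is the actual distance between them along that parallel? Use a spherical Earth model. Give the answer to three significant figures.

Plate carrée maps x = Rλ, y = Rφ. The meridian scale is h = 1 and the parallel scale is k = 1/cos φ = sec φ.
Along the parallel at 27.7°, map distances are exaggerated by k = sec 27.7° = 1.129.
True distance = 1900 / 1.129 = 1900 × cos 27.7° ≈ 1680 km.

1680 km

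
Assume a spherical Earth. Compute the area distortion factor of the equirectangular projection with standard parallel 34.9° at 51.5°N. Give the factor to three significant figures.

With standard parallel φ₀ = 34.9°, the equirectangular projection gives x = Rλ cos φ₀, y = Rφ, so h = 1 and k = cos 34.9° / cos φ.
Areal scale = h·k = 1 × cos φ₀ / cos φ; at 51.5°, h = 1.000, k = 1.317, so h·k = 1.317.

1.32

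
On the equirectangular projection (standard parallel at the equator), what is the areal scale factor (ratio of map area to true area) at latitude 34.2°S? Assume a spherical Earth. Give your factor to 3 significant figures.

1.21

For the equirectangular projection with φ₀ = 0 (plate carrée), h = 1 along meridians and k = sec φ along parallels.
Areal scale = h·k = 1 × sec φ; at 34.2°, h = 1.000, k = 1.209, so h·k = 1.209.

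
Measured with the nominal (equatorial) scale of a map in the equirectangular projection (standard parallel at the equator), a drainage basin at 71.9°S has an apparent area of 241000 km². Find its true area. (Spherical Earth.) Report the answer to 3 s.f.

74900 km²

Plate carrée maps x = Rλ, y = Rφ. The meridian scale is h = 1 and the parallel scale is k = 1/cos φ = sec φ.
Areal scale = h·k = 1 × sec φ; at 71.9°, h = 1.000, k = 3.219, so h·k = 3.219.
True area = apparent / (areal scale) = 241000 / 3.219 ≈ 74900 km².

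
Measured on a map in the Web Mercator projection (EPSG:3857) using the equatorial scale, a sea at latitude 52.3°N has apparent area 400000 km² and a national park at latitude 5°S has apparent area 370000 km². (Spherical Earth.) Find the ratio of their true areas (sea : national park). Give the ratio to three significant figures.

0.407

On Mercator the areal scale is sec²φ, so true area = apparent × cos²φ.
True area of sea: 400000 × cos²(52.3°) = 400000 × 0.3740 = 149600 km².
True area of national park: 370000 × cos²(5°) = 370000 × 0.9924 = 367200 km².
Ratio = 149600 / 367200 ≈ 0.407.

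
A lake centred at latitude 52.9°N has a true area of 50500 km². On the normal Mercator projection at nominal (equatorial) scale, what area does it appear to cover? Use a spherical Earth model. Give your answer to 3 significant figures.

For Mercator, h = k = sec φ (a conformal cylindrical projection has a single point scale, 1/cos φ).
Areal scale = k² = sec²φ = 1/cos²(52.9°) = 1/0.6032² = 2.748.
Apparent area = 50500 × 2.748 ≈ 139000 km².

139000 km²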